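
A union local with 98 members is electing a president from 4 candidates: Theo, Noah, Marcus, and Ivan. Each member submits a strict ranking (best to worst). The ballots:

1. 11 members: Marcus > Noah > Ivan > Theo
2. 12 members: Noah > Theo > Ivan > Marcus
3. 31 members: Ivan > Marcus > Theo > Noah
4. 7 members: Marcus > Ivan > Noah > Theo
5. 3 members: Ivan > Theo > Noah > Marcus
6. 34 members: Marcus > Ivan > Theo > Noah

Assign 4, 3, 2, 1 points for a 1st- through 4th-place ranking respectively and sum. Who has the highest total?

Theo: 11·1 + 12·3 + 31·2 + 7·1 + 3·3 + 34·2 = 193
Noah: 11·3 + 12·4 + 31·1 + 7·2 + 3·2 + 34·1 = 166
Marcus: 11·4 + 12·1 + 31·3 + 7·4 + 3·1 + 34·4 = 316
Ivan: 11·2 + 12·2 + 31·4 + 7·3 + 3·4 + 34·3 = 305
Marcus has the highest Borda score (316).

Marcus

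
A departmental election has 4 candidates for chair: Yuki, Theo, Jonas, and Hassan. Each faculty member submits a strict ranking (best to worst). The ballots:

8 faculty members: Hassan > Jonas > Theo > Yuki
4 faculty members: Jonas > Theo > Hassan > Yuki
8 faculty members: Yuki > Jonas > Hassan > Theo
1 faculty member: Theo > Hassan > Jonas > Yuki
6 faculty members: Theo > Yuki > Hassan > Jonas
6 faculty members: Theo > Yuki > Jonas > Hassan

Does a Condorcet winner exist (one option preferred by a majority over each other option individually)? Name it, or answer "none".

none

Checking pairwise contests:
Theo beats Yuki 25–8.
Jonas beats Theo 20–13.
Yuki beats Jonas 20–13.
Yuki beats Hassan 20–13.
Every option loses at least one head-to-head, so there is no Condorcet winner.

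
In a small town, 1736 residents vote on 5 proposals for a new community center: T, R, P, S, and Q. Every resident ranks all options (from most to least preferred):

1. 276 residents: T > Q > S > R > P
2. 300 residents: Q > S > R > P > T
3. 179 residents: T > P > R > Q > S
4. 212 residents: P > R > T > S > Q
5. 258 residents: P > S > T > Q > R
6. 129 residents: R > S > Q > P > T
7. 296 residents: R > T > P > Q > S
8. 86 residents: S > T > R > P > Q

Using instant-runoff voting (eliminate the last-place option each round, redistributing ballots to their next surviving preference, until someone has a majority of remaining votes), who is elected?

Round 1: T 455, R 425, P 470, S 86, Q 300. Eliminate S.
Round 2: T 541, R 425, P 470, Q 300. Eliminate Q.
Round 3: T 541, R 725, P 470. Eliminate P.
Round 4: T 799, R 937. R has a majority.

R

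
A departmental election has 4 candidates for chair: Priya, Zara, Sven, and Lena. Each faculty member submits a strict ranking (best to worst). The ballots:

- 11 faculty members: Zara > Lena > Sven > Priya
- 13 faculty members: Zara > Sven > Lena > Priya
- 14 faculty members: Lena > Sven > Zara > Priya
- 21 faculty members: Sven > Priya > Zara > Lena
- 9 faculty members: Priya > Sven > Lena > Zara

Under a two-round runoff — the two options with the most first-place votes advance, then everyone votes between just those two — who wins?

Round 1 first-place votes: Priya 9, Zara 24, Sven 21, Lena 14.
Zara and Sven advance.
Runoff: Zara is preferred to Sven by 24 voters; Sven by 44.
Sven wins the runoff.

Sven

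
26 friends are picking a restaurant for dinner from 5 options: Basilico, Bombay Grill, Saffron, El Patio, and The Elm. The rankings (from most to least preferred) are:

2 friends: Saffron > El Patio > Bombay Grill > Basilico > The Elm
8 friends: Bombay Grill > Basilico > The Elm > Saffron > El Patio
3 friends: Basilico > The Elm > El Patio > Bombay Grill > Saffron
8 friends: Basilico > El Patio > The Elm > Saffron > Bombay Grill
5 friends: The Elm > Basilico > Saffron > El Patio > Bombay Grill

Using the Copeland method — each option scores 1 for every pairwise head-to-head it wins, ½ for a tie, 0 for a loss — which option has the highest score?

Basilico: beats Bombay Grill, Saffron, El Patio, and The Elm → score 4.
Bombay Grill: loses to Basilico, Saffron, El Patio, and The Elm → score 0.
Saffron: beats Bombay Grill and El Patio; loses to Basilico and The Elm → score 2.
El Patio: beats Bombay Grill; loses to Basilico, Saffron, and The Elm → score 1.
The Elm: beats Bombay Grill, Saffron, and El Patio; loses to Basilico → score 3.
Basilico has the best pairwise record.

Basilico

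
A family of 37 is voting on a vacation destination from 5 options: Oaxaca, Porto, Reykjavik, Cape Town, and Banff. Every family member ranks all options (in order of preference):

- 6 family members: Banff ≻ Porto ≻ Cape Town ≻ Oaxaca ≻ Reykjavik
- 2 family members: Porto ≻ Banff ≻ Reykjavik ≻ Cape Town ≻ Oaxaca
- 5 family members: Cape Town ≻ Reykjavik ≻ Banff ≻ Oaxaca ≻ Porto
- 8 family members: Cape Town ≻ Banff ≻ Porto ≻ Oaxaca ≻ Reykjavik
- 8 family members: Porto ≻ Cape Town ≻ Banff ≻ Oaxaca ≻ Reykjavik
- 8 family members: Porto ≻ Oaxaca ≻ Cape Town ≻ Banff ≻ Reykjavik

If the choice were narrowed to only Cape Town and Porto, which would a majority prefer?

Voters preferring Cape Town to Porto: 13; preferring Porto to Cape Town: 24.
Porto wins the head-to-head.

Porto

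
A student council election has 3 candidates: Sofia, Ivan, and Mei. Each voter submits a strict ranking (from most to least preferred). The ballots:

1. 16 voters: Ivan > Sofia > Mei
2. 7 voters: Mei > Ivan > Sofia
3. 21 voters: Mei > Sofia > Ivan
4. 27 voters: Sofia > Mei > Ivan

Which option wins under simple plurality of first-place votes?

First-place votes: Sofia 27, Ivan 16, Mei 28.
Mei has the most first-place votes.

Mei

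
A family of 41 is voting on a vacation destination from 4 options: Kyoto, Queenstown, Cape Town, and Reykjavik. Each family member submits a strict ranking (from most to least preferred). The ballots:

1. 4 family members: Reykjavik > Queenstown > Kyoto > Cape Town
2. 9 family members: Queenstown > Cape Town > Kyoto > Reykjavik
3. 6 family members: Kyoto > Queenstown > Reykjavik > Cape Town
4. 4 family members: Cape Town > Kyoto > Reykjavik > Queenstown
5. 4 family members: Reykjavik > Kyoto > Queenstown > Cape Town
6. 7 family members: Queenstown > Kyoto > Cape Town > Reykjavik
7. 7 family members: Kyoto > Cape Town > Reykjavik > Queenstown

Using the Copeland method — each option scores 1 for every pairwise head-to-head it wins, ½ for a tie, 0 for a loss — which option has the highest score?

Kyoto: beats Queenstown, Cape Town, and Reykjavik → score 3.
Queenstown: beats Cape Town and Reykjavik; loses to Kyoto → score 2.
Cape Town: beats Reykjavik; loses to Kyoto and Queenstown → score 1.
Reykjavik: loses to Kyoto, Queenstown, and Cape Town → score 0.
Kyoto has the best pairwise record.

Kyoto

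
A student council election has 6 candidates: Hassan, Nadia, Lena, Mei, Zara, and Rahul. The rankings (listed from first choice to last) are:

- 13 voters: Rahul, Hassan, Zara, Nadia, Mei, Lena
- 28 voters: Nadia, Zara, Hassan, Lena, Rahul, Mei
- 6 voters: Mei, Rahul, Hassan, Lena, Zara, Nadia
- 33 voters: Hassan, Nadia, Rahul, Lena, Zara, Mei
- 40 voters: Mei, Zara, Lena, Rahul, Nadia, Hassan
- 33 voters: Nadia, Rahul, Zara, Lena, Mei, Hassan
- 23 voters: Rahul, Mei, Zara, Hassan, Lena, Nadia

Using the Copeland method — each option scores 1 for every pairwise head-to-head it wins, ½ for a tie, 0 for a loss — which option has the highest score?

Nadia

Hassan: beats Lena; loses to Nadia, Mei, Zara, and Rahul → score 1.
Nadia: beats Hassan, Lena, Mei, Zara, and Rahul → score 5.
Lena: beats Mei; loses to Hassan, Nadia, Zara, and Rahul → score 1.
Mei: beats Hassan; loses to Nadia, Lena, Zara, and Rahul → score 1.
Zara: beats Hassan, Lena, and Mei; loses to Nadia and Rahul → score 3.
Rahul: beats Hassan, Lena, Mei, and Zara; loses to Nadia → score 4.
Nadia has the best pairwise record.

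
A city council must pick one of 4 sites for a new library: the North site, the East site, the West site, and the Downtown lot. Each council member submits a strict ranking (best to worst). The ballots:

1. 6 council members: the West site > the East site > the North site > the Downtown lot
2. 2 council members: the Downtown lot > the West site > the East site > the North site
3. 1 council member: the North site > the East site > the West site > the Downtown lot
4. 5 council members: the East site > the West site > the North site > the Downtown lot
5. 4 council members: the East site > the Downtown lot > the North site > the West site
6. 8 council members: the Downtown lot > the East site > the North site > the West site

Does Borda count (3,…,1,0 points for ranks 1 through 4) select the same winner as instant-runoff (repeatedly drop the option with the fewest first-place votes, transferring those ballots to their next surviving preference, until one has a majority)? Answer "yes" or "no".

Borda — scores: the North site 26, the East site 59, the West site 33, the Downtown lot 38. Winner: the East site.
Instant-runoff — R1 the North site 1, the East site 9, the West site 6, the Downtown lot 10 (the North site out); R2 the East site 10, the West site 6, the Downtown lot 10 (the West site out); R3 the East site 16, the Downtown lot 10 (the East site winner). Winner: the East site.
The two methods agree.

yes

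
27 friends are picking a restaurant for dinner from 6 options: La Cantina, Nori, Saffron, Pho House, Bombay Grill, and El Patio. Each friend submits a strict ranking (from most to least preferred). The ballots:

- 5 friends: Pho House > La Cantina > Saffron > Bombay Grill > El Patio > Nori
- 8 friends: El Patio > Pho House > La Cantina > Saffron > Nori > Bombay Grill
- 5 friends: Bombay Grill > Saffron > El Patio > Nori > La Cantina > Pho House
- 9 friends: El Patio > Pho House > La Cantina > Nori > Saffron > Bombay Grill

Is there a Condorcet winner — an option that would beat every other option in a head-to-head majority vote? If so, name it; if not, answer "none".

El Patio

El Patio vs La Cantina: 22–5 for El Patio.
El Patio vs Nori: 27–0 for El Patio.
El Patio vs Saffron: 17–10 for El Patio.
El Patio vs Pho House: 22–5 for El Patio.
El Patio vs Bombay Grill: 17–10 for El Patio.
El Patio beats every other option head-to-head.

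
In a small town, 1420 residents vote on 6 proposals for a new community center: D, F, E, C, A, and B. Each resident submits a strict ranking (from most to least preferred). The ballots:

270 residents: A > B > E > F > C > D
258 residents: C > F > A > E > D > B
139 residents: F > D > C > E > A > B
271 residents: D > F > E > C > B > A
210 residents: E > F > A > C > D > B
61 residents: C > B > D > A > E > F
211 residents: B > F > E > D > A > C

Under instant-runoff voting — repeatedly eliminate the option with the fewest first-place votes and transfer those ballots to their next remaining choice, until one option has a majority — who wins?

A

Round 1: D 271, F 139, E 210, C 319, A 270, B 211. Eliminate F.
Round 2: D 410, E 210, C 319, A 270, B 211. Eliminate E.
Round 3: D 410, C 319, A 480, B 211. Eliminate B.
Round 4: D 621, C 319, A 480. Eliminate C.
Round 5: D 682, A 738. A has a majority.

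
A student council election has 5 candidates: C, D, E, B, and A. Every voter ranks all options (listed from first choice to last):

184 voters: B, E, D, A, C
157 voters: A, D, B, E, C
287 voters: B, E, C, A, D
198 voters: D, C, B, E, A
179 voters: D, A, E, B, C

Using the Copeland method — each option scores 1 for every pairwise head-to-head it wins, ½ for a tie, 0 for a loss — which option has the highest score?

C: loses to D, E, B, and A → score 0.
D: beats C, E, B, and A → score 4.
E: beats C and A; loses to D and B → score 2.
B: beats C, E, and A; loses to D → score 3.
A: beats C; loses to D, E, and B → score 1.
D has the best pairwise record.

D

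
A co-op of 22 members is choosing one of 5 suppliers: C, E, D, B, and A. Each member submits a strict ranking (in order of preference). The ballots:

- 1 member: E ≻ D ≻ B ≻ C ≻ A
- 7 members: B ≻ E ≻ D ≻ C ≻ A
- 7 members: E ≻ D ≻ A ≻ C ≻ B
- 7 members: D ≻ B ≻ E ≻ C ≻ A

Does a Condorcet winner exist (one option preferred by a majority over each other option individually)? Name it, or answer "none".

none

Checking pairwise contests:
E beats C 22–0.
B beats E 14–8.
E beats D 15–7.
D beats B 15–7.
C beats A 15–7.
Every option loses at least one head-to-head, so there is no Condorcet winner.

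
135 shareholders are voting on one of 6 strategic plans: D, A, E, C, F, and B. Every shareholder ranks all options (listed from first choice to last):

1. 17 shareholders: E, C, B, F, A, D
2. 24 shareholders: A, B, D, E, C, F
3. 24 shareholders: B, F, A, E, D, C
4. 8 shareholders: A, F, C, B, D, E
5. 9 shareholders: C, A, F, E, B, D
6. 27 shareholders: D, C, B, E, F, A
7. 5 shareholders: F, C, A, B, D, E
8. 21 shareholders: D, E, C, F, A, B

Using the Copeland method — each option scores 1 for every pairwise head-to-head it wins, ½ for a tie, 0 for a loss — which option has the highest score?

D: beats E, C, and F; loses to A and B → score 3.
A: beats D and E; loses to C, F, and B → score 2.
E: beats C and F; loses to D, A, and B → score 2.
C: beats A, F, and B; loses to D and E → score 3.
F: beats A; loses to D, E, C, and B → score 1.
B: beats D, A, E, and F; loses to C → score 4.
B has the best pairwise record.

B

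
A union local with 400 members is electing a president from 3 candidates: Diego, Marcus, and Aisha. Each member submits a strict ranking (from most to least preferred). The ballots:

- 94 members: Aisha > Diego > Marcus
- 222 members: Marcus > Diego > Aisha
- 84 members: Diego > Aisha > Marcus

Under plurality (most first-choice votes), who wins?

Marcus

First-place votes: Diego 84, Marcus 222, Aisha 94.
Marcus has the most first-place votes.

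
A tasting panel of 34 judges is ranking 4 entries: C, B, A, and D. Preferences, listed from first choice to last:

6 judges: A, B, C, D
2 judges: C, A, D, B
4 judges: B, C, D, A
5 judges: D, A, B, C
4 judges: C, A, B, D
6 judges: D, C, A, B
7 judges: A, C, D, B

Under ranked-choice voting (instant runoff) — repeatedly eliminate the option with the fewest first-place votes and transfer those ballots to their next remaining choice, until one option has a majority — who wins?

A

Round 1: C 6, B 4, A 13, D 11. Eliminate B.
Round 2: C 10, A 13, D 11. Eliminate C.
Round 3: A 19, D 15. A has a majority.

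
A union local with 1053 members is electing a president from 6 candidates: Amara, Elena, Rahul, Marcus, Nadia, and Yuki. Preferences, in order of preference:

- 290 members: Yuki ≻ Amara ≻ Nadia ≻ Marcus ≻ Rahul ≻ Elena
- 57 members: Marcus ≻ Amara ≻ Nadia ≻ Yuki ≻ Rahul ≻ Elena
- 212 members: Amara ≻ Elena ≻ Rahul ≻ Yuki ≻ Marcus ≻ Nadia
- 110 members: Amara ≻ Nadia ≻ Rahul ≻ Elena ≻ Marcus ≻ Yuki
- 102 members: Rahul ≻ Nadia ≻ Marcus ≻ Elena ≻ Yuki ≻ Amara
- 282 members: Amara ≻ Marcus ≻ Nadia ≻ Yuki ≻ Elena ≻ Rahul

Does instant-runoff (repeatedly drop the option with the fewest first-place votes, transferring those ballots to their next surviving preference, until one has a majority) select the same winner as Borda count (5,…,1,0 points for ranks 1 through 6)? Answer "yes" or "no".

Instant-runoff — R1 Amara 604, Elena 0, Rahul 102, Marcus 57, Nadia 0, Yuki 290 (Amara winner). Winner: Amara.
Borda — scores: Amara 4408, Elena 1554, Rahul 1823, Marcus 2621, Nadia 2735, Yuki 2654. Winner: Amara.
The two methods agree.

yes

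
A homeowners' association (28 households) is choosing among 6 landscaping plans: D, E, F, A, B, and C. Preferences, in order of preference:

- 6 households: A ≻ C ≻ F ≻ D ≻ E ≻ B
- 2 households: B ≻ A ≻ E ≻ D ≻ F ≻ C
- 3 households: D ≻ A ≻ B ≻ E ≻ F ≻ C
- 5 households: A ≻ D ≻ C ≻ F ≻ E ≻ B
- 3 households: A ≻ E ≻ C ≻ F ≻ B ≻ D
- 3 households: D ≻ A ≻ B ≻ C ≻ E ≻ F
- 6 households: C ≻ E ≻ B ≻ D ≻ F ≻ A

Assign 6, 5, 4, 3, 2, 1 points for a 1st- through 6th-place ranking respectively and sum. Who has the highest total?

A

D: 6·3 + 2·3 + 3·6 + 5·5 + 3·1 + 3·6 + 6·3 = 106
E: 6·2 + 2·4 + 3·3 + 5·2 + 3·5 + 3·2 + 6·5 = 90
F: 6·4 + 2·2 + 3·2 + 5·3 + 3·3 + 3·1 + 6·2 = 73
A: 6·6 + 2·5 + 3·5 + 5·6 + 3·6 + 3·5 + 6·1 = 130
B: 6·1 + 2·6 + 3·4 + 5·1 + 3·2 + 3·4 + 6·4 = 77
C: 6·5 + 2·1 + 3·1 + 5·4 + 3·4 + 3·3 + 6·6 = 112
A has the highest Borda score (130).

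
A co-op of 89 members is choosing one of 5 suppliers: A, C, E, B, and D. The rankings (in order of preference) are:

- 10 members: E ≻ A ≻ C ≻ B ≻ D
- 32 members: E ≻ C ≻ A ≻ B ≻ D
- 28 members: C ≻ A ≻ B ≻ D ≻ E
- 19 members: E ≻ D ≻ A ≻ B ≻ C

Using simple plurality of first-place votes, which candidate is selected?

E

First-place votes: A 0, C 28, E 61, B 0, D 0.
E has the most first-place votes.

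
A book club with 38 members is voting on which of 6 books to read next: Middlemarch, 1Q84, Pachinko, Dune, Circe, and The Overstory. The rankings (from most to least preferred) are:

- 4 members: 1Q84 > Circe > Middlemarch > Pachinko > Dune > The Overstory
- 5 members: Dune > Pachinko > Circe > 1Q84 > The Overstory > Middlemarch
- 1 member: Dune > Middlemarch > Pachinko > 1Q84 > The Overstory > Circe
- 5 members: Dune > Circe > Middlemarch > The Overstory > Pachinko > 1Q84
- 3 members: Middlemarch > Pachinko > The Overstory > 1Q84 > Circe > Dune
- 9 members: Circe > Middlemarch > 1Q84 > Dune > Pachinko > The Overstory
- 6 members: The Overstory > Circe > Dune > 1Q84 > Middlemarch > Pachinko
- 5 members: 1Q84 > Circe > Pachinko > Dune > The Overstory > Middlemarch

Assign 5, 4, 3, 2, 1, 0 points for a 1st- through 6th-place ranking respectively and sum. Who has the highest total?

Middlemarch: 4·3 + 5·0 + 1·4 + 5·3 + 3·5 + 9·4 + 6·1 + 5·0 = 88
1Q84: 4·5 + 5·2 + 1·2 + 5·0 + 3·2 + 9·3 + 6·2 + 5·5 = 102
Pachinko: 4·2 + 5·4 + 1·3 + 5·1 + 3·4 + 9·1 + 6·0 + 5·3 = 72
Dune: 4·1 + 5·5 + 1·5 + 5·5 + 3·0 + 9·2 + 6·3 + 5·2 = 105
Circe: 4·4 + 5·3 + 1·0 + 5·4 + 3·1 + 9·5 + 6·4 + 5·4 = 143
The Overstory: 4·0 + 5·1 + 1·1 + 5·2 + 3·3 + 9·0 + 6·5 + 5·1 = 60
Circe has the highest Borda score (143).

Circe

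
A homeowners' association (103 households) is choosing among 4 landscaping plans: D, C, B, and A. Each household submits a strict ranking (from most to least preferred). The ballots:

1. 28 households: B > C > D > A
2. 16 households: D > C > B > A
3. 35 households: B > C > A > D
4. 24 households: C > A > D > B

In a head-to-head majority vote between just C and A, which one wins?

Voters preferring C to A: 103; preferring A to C: 0.
C wins the head-to-head.

C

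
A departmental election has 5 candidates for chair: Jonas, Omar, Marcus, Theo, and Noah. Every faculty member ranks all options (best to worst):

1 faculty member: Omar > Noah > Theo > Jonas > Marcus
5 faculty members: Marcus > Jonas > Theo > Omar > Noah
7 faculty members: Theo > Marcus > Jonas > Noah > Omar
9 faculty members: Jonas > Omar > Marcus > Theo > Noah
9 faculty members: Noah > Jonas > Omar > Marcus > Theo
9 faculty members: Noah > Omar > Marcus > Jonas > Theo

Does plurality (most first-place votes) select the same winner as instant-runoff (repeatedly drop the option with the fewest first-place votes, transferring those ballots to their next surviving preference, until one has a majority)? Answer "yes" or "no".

no

Plurality — first-place votes: Jonas 9, Omar 1, Marcus 5, Theo 7, Noah 18. Winner: Noah.
Instant-runoff — R1 Jonas 9, Omar 1, Marcus 5, Theo 7, Noah 18 (Omar out); R2 Jonas 9, Marcus 5, Theo 7, Noah 19 (Marcus out); R3 Jonas 14, Theo 7, Noah 19 (Theo out); R4 Jonas 21, Noah 19 (Jonas winner). Winner: Jonas.
The two methods disagree.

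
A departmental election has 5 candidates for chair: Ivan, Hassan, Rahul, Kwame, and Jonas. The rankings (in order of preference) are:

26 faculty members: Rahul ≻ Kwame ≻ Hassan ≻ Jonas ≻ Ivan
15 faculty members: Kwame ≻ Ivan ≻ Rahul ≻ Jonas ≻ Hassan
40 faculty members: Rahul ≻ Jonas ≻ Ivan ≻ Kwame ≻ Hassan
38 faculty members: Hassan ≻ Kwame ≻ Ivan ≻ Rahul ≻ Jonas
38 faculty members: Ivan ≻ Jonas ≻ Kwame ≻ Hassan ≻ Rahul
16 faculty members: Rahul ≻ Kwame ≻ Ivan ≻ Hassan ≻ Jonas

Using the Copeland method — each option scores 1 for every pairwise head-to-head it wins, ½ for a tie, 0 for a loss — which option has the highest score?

Ivan: beats Hassan, Rahul, and Jonas; loses to Kwame → score 3.
Hassan: loses to Ivan, Rahul, Kwame, and Jonas → score 0.
Rahul: beats Hassan and Jonas; loses to Ivan and Kwame → score 2.
Kwame: beats Ivan, Hassan, Rahul, and Jonas → score 4.
Jonas: beats Hassan; loses to Ivan, Rahul, and Kwame → score 1.
Kwame has the best pairwise record.

Kwame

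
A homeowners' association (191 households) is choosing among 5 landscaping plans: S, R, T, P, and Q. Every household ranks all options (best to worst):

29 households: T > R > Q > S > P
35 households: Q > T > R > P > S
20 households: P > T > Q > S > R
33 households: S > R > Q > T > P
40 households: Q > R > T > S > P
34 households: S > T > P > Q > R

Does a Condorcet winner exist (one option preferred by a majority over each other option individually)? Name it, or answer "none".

Q vs S: 124–67 for Q.
Q vs R: 129–62 for Q.
Q vs T: 108–83 for Q.
Q vs P: 137–54 for Q.
Q beats every other option head-to-head.

Q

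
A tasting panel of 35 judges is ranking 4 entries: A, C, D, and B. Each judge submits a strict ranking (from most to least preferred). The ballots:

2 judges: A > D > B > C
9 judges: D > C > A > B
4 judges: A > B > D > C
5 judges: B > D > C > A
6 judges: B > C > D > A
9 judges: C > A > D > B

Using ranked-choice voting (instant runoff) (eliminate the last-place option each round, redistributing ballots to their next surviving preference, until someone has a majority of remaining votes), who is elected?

Round 1: A 6, C 9, D 9, B 11. Eliminate A.
Round 2: C 9, D 11, B 15. Eliminate C.
Round 3: D 20, B 15. D has a majority.

D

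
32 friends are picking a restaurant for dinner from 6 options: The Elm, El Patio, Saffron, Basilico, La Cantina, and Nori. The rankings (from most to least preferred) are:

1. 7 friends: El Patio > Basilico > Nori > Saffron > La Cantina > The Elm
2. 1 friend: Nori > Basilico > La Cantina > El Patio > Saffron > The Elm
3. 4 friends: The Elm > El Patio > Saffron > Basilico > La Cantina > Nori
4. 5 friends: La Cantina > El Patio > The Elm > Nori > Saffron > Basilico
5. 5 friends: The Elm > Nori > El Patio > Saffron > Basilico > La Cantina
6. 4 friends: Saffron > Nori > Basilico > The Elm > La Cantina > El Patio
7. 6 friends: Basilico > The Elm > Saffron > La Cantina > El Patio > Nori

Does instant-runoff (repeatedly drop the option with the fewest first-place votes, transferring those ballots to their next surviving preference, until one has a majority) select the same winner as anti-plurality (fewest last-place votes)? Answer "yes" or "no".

Instant-runoff — R1 The Elm 9, El Patio 7, Saffron 4, Basilico 6, La Cantina 5, Nori 1 (Nori out); R2 The Elm 9, El Patio 7, Saffron 4, Basilico 7, La Cantina 5 (Saffron out); R3 The Elm 9, El Patio 7, Basilico 11, La Cantina 5 (La Cantina out); R4 The Elm 9, El Patio 12, Basilico 11 (The Elm out); R5 El Patio 21, Basilico 11 (El Patio winner). Winner: El Patio.
Anti-plurality — last-place votes: The Elm 8, El Patio 4, Saffron 0, Basilico 5, La Cantina 5, Nori 10. Winner: Saffron.
The two methods disagree.

no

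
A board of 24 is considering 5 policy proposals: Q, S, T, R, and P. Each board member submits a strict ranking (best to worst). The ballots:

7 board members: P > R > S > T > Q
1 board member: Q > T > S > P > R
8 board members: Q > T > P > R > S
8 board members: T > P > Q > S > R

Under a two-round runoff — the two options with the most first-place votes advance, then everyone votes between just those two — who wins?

Round 1 first-place votes: Q 9, S 0, T 8, R 0, P 7.
Q and T advance.
Runoff: Q is preferred to T by 9 voters; T by 15.
T wins the runoff.

T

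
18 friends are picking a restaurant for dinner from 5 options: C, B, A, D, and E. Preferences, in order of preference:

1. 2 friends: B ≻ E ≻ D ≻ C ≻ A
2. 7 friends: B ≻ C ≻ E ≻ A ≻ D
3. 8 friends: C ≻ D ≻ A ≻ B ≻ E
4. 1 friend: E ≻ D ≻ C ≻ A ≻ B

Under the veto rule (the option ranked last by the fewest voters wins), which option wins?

Last-place votes: C 0, B 1, A 2, D 7, E 8.
C is ranked last by the fewest voters, so C wins.

C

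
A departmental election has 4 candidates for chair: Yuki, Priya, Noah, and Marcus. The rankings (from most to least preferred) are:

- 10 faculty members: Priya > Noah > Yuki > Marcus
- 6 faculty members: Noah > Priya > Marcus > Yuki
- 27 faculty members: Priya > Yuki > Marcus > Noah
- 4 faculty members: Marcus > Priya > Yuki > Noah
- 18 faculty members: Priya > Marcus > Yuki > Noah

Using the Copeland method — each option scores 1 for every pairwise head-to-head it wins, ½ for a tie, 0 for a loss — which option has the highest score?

Yuki: beats Noah and Marcus; loses to Priya → score 2.
Priya: beats Yuki, Noah, and Marcus → score 3.
Noah: loses to Yuki, Priya, and Marcus → score 0.
Marcus: beats Noah; loses to Yuki and Priya → score 1.
Priya has the best pairwise record.

Priya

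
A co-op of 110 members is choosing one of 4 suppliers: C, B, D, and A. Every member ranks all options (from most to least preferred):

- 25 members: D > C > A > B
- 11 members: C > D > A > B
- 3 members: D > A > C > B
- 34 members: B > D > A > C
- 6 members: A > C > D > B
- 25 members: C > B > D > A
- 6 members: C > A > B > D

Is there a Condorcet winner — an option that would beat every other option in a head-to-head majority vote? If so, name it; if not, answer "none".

Checking pairwise contests:
D beats C 62–48.
C beats B 76–34.
B beats D 65–45.
C beats A 67–43.
Every option loses at least one head-to-head, so there is no Condorcet winner.

none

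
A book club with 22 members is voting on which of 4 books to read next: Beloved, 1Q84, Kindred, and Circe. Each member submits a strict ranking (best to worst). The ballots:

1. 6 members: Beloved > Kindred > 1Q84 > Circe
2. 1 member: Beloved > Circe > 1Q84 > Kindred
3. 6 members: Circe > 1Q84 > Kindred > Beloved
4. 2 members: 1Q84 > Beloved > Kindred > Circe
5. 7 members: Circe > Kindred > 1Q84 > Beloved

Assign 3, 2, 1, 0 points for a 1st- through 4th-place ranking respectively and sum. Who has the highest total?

Circe

Beloved: 6·3 + 1·3 + 6·0 + 2·2 + 7·0 = 25
1Q84: 6·1 + 1·1 + 6·2 + 2·3 + 7·1 = 32
Kindred: 6·2 + 1·0 + 6·1 + 2·1 + 7·2 = 34
Circe: 6·0 + 1·2 + 6·3 + 2·0 + 7·3 = 41
Circe has the highest Borda score (41).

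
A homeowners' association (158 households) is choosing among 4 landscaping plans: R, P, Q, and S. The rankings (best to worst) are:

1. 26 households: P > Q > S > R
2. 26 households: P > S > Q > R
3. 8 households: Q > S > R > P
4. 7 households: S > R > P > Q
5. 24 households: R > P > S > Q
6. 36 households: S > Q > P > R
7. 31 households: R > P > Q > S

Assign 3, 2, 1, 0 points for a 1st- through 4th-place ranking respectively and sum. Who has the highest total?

R: 26·0 + 26·0 + 8·1 + 7·2 + 24·3 + 36·0 + 31·3 = 187
P: 26·3 + 26·3 + 8·0 + 7·1 + 24·2 + 36·1 + 31·2 = 309
Q: 26·2 + 26·1 + 8·3 + 7·0 + 24·0 + 36·2 + 31·1 = 205
S: 26·1 + 26·2 + 8·2 + 7·3 + 24·1 + 36·3 + 31·0 = 247
P has the highest Borda score (309).

P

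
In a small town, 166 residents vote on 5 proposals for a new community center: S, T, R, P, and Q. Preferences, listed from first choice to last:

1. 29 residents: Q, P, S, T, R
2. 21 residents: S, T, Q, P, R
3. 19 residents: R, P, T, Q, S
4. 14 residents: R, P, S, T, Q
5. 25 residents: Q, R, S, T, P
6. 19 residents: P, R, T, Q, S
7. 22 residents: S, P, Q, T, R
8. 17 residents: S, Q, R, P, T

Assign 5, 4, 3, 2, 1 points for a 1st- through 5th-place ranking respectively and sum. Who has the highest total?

S: 29·3 + 21·5 + 19·1 + 14·3 + 25·3 + 19·1 + 22·5 + 17·5 = 542
T: 29·2 + 21·4 + 19·3 + 14·2 + 25·2 + 19·3 + 22·2 + 17·1 = 395
R: 29·1 + 21·1 + 19·5 + 14·5 + 25·4 + 19·4 + 22·1 + 17·3 = 464
P: 29·4 + 21·2 + 19·4 + 14·4 + 25·1 + 19·5 + 22·4 + 17·2 = 532
Q: 29·5 + 21·3 + 19·2 + 14·1 + 25·5 + 19·2 + 22·3 + 17·4 = 557
Q has the highest Borda score (557).

Q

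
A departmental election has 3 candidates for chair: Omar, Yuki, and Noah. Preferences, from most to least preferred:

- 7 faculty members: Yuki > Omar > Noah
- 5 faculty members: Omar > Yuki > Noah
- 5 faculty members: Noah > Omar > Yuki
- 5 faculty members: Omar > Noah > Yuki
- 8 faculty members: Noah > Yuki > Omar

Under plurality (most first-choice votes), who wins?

Noah

First-place votes: Omar 10, Yuki 7, Noah 13.
Noah has the most first-place votes.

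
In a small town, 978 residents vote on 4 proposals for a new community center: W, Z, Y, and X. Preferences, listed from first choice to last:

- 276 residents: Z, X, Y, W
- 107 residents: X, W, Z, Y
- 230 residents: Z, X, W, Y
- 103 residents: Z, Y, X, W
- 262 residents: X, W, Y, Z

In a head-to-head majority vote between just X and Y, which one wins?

Voters preferring X to Y: 875; preferring Y to X: 103.
X wins the head-to-head.

X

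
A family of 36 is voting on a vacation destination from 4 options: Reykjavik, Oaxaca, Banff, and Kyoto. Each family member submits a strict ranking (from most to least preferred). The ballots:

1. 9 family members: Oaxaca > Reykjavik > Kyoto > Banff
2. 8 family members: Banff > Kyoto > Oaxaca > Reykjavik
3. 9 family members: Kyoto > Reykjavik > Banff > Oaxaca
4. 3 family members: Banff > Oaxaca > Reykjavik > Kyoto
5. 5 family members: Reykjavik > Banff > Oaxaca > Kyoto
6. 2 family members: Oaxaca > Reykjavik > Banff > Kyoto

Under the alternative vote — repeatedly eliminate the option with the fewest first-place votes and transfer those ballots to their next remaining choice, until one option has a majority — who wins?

Round 1: Reykjavik 5, Oaxaca 11, Banff 11, Kyoto 9. Eliminate Reykjavik.
Round 2: Oaxaca 11, Banff 16, Kyoto 9. Eliminate Kyoto.
Round 3: Oaxaca 11, Banff 25. Banff has a majority.

Banff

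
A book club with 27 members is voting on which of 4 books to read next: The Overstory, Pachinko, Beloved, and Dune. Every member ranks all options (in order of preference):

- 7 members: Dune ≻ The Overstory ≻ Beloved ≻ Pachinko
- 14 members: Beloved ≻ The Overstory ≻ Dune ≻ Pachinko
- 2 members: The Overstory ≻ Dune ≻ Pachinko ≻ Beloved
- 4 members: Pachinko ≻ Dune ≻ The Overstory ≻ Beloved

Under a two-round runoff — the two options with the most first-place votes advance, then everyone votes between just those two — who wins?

Beloved

Round 1 first-place votes: The Overstory 2, Pachinko 4, Beloved 14, Dune 7.
Beloved and Dune advance.
Runoff: Beloved is preferred to Dune by 14 voters; Dune by 13.
Beloved wins the runoff.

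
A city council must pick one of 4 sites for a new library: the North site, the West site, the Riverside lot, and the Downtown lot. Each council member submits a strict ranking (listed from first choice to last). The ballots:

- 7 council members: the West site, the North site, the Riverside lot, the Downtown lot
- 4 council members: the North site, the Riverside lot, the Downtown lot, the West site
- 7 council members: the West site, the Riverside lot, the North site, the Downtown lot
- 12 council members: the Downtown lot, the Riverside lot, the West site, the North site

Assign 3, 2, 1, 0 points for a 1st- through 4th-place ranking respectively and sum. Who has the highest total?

the West site

the North site: 7·2 + 4·3 + 7·1 + 12·0 = 33
the West site: 7·3 + 4·0 + 7·3 + 12·1 = 54
the Riverside lot: 7·1 + 4·2 + 7·2 + 12·2 = 53
the Downtown lot: 7·0 + 4·1 + 7·0 + 12·3 = 40
the West site has the highest Borda score (54).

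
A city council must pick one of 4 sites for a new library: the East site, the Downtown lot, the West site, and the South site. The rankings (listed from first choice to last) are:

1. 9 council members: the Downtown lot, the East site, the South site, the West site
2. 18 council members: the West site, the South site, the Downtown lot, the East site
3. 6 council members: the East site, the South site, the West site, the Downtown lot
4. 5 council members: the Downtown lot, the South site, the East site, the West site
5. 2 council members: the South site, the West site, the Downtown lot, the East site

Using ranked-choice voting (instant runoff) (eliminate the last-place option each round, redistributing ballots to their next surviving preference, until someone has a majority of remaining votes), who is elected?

the West site

Round 1: the East site 6, the Downtown lot 14, the West site 18, the South site 2. Eliminate the South site.
Round 2: the East site 6, the Downtown lot 14, the West site 20. Eliminate the East site.
Round 3: the Downtown lot 14, the West site 26. The West site has a majority.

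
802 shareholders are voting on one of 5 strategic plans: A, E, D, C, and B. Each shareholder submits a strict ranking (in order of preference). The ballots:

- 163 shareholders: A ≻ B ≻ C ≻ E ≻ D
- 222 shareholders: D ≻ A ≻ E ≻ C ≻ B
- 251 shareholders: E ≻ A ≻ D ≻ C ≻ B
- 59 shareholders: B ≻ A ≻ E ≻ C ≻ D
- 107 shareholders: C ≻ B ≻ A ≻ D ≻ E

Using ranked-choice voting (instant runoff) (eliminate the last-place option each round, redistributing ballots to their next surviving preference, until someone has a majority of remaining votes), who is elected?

Round 1: A 163, E 251, D 222, C 107, B 59. Eliminate B.
Round 2: A 222, E 251, D 222, C 107. Eliminate C.
Round 3: A 329, E 251, D 222. Eliminate D.
Round 4: A 551, E 251. A has a majority.

A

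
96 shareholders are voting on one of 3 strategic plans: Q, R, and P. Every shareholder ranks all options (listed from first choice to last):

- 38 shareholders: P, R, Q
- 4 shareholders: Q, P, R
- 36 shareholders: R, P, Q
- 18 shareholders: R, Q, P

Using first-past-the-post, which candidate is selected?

First-place votes: Q 4, R 54, P 38.
R has the most first-place votes.

R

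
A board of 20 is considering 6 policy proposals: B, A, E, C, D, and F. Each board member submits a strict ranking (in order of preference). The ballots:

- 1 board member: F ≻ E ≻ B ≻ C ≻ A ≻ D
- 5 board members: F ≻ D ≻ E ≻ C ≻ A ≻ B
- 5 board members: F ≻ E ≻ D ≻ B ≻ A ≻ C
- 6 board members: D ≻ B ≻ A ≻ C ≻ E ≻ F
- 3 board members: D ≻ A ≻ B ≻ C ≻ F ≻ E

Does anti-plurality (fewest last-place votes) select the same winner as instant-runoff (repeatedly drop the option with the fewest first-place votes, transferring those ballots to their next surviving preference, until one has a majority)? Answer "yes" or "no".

no

Anti-plurality — last-place votes: B 5, A 0, E 3, C 5, D 1, F 6. Winner: A.
Instant-runoff — R1 B 0, A 0, E 0, C 0, D 9, F 11 (F winner). Winner: F.
The two methods disagree.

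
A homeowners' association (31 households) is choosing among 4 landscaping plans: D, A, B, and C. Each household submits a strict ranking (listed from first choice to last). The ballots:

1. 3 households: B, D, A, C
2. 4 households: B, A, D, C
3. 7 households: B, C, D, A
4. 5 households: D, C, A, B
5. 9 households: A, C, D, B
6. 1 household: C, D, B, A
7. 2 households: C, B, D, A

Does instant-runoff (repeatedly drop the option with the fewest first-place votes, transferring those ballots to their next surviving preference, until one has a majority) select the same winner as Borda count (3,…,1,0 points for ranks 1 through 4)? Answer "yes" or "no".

no

Instant-runoff — R1 D 5, A 9, B 14, C 3 (C out); R2 D 6, A 9, B 16 (B winner). Winner: B.
Borda — scores: D 45, A 43, B 47, C 51. Winner: C.
The two methods disagree.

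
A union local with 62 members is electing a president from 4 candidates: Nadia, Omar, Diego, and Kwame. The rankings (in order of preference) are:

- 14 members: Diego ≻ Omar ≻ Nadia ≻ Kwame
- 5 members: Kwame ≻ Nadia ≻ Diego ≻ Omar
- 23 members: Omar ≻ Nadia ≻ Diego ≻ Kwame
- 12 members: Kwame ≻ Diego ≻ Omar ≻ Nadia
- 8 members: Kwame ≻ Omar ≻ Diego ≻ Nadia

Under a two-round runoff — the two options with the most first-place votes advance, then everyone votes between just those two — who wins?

Omar

Round 1 first-place votes: Nadia 0, Omar 23, Diego 14, Kwame 25.
Kwame and Omar advance.
Runoff: Kwame is preferred to Omar by 25 voters; Omar by 37.
Omar wins the runoff.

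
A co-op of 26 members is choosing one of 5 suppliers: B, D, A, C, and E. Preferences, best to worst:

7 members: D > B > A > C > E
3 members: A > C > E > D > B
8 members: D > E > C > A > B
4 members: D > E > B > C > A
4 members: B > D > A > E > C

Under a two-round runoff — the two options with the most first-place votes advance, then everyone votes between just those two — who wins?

D

Round 1 first-place votes: B 4, D 19, A 3, C 0, E 0.
D and B advance.
Runoff: D is preferred to B by 22 voters; B by 4.
D wins the runoff.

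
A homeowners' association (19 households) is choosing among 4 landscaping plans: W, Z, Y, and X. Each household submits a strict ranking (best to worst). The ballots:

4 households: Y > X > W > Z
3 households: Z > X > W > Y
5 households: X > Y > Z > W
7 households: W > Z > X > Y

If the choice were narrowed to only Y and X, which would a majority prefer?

Voters preferring Y to X: 4; preferring X to Y: 15.
X wins the head-to-head.

X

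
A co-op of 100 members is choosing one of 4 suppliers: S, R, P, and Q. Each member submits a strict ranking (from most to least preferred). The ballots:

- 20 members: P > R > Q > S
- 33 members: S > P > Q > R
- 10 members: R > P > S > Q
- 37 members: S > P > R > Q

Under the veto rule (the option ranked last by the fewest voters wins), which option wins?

Last-place votes: S 20, R 33, P 0, Q 47.
P is ranked last by the fewest voters, so P wins.

P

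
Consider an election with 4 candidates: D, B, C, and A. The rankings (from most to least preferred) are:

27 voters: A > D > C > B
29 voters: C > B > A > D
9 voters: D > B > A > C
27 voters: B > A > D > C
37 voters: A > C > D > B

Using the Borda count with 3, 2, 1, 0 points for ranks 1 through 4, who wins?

D: 27·2 + 29·0 + 9·3 + 27·1 + 37·1 = 145
B: 27·0 + 29·2 + 9·2 + 27·3 + 37·0 = 157
C: 27·1 + 29·3 + 9·0 + 27·0 + 37·2 = 188
A: 27·3 + 29·1 + 9·1 + 27·2 + 37·3 = 284
A has the highest Borda score (284).

A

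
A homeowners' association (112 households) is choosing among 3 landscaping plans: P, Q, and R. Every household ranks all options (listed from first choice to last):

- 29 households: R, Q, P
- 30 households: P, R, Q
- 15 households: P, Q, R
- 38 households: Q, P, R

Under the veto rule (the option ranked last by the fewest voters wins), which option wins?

P

Last-place votes: P 29, Q 30, R 53.
P is ranked last by the fewest voters, so P wins.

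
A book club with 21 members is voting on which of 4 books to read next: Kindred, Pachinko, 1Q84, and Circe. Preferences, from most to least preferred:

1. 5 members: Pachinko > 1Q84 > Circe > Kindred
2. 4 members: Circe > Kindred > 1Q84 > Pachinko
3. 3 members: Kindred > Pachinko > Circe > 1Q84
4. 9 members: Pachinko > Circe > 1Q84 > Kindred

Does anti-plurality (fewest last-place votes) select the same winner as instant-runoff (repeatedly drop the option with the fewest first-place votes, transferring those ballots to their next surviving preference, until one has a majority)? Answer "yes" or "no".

no

Anti-plurality — last-place votes: Kindred 14, Pachinko 4, 1Q84 3, Circe 0. Winner: Circe.
Instant-runoff — R1 Kindred 3, Pachinko 14, 1Q84 0, Circe 4 (Pachinko winner). Winner: Pachinko.
The two methods disagree.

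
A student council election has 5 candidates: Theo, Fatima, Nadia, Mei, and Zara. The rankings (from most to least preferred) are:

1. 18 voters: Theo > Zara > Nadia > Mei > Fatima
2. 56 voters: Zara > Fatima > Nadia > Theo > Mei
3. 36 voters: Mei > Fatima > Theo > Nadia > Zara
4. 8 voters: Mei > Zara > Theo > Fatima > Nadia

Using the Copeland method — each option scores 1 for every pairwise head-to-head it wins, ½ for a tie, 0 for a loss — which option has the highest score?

Zara

Theo: beats Nadia and Mei; loses to Fatima and Zara → score 2.
Fatima: beats Theo and Nadia; loses to Mei and Zara → score 2.
Nadia: beats Mei; loses to Theo, Fatima, and Zara → score 1.
Mei: beats Fatima; loses to Theo, Nadia, and Zara → score 1.
Zara: beats Theo, Fatima, Nadia, and Mei → score 4.
Zara has the best pairwise record.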